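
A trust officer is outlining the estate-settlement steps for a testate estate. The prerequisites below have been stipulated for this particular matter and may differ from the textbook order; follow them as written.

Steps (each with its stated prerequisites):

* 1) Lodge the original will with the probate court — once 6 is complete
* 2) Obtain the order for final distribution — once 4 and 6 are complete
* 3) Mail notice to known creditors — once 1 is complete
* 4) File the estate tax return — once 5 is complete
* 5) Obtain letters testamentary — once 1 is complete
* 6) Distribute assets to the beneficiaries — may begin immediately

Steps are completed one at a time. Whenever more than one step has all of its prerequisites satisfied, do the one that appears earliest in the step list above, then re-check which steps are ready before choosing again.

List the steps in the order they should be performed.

6 → 1 → 3 → 5 → 4 → 2

Only 6 has no prerequisites, so it is first.
1 needed 6, now all done → 1.
3 and 5 are both available; 3 is listed earlier → 3.
5 is the only step now ready → 5.
That leaves 4 as the only ready step → 4.
That leaves 2 as the only ready step → 2.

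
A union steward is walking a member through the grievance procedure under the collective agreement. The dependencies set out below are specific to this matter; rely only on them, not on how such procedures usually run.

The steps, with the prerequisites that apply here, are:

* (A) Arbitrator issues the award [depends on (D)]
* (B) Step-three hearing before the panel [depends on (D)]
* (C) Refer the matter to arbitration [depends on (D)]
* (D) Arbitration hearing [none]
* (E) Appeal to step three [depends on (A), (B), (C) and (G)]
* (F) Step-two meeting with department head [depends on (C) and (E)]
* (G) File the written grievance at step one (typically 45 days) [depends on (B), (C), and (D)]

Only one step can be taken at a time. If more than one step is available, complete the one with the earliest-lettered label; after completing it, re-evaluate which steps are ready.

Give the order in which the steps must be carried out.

(D), (A), (B), (C), (G), (E), (F)

Only (D) has no prerequisites, so it is first.
Ready: (A), (B) and (C). (A) has the earlier label → (A).
Ready: (B) and (C). (B) has the earlier label → (B).
Next only (C) has its prerequisites met → (C).
(G) needed (B), (C) and (D), now all done → (G).
(E) needed (A), (B), (C) and (G), now all done → (E).
(F) needed (C) and (E), now all done → (F).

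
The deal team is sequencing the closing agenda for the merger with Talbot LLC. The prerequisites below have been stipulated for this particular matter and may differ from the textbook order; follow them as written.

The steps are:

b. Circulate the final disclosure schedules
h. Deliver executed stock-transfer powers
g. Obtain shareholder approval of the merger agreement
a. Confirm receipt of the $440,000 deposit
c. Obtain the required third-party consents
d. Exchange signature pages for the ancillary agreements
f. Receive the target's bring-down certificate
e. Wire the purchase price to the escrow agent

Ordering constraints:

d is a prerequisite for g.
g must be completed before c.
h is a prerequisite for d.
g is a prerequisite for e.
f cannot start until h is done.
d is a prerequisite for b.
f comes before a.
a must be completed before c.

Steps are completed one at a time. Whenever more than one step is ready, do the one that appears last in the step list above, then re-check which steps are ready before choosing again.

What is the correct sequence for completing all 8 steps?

h, f, d, a, g, e, c, b

Only h has no prerequisites, so it is first.
Ready: f and d. f is listed later → f.
Ready: d and a. d is listed later → d.
g and b now also ready, so the ready set is {a, g, b}; a is listed later → a.
g and b are both available; g is listed later → g.
Now e, c and b have their prerequisites met. e is listed later, so e next.
c and b are both available; c is listed later → c.
Next only b has its prerequisites met → b.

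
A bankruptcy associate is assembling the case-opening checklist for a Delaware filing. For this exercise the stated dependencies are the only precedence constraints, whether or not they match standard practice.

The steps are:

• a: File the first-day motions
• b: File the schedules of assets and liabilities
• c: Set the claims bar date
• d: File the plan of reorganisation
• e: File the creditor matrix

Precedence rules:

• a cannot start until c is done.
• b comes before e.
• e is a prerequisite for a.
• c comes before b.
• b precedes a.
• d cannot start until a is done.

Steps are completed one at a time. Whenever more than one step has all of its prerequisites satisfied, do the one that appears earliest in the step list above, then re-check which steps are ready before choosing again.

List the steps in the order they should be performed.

c is the only step with nothing outstanding, so it goes first.
b is the only step now ready → b.
e needed b, now all done → e.
Next only a has its prerequisites met → a.
That leaves d as the only ready step → d.

c, b, e, a, d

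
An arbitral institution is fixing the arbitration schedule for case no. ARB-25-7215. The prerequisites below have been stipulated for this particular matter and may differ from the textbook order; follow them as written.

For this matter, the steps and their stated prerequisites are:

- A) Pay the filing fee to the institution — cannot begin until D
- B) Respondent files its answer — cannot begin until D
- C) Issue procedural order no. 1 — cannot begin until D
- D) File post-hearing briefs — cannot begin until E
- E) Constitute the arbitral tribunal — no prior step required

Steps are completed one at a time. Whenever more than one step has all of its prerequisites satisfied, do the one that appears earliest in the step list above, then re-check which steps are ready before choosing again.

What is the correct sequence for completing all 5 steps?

E has no prerequisites → E first.
Next only D has its prerequisites met → D.
Now A, B and C have their prerequisites met. A is listed earlier, so A next.
B and C are both available; B is listed earlier → B.
C is the only step now ready → C.

E, D, A, B, C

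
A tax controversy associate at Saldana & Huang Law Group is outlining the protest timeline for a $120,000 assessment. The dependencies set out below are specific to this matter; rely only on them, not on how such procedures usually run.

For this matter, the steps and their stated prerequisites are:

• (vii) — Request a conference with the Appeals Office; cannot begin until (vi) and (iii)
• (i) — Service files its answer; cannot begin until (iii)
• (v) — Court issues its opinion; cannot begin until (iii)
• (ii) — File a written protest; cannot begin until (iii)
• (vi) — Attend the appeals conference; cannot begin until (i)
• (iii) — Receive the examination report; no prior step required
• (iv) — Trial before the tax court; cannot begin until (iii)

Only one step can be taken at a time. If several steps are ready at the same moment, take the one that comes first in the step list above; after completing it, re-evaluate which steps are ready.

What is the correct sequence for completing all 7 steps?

(iii) → (i) → (v) → (ii) → (vi) → (vii) → (iv)

(iii) is the only step with nothing outstanding, so it goes first.
Ready: (i), (v), (ii) and (iv). (i) is listed earlier → (i).
Ready: (v), (ii), (vi) and (iv). (v) is listed earlier → (v).
(ii), (vi) and (iv) are all available; (ii) is listed earlier → (ii).
Now (vi) and (iv) have their prerequisites met. (vi) is listed earlier, so (vi) next.
(vii) now also ready, so the ready set is {(vii), (iv)}; (vii) is listed earlier → (vii).
(iv) is the only step now ready → (iv).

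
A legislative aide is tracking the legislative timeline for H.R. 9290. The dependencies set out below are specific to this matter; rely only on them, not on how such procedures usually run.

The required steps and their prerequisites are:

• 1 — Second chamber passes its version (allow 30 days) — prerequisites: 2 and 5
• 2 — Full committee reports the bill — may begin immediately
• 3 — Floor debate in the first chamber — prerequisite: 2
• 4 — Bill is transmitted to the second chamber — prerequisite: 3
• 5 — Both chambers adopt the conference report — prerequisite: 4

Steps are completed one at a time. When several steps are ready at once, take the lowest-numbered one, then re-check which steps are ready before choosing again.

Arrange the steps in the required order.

2 → 3 → 4 → 5 → 1

2 has no prerequisites → 2 first.
3 needed 2, now all done → 3.
4 is the only step now ready → 4.
5 needed 4, now all done → 5.
1 needed 2 and 5, now all done → 1.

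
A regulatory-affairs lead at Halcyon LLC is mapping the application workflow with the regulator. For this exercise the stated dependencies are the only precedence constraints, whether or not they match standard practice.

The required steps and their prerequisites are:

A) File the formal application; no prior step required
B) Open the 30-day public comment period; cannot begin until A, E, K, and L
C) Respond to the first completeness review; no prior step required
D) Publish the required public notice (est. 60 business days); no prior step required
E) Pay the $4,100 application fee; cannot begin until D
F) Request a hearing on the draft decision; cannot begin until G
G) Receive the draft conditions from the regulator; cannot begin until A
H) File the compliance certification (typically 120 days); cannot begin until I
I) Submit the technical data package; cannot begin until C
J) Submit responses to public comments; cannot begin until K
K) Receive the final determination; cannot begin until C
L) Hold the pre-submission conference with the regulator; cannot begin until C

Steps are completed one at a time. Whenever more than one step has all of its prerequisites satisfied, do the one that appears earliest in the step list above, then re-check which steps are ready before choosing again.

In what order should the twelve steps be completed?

A C D E G F I H K J L B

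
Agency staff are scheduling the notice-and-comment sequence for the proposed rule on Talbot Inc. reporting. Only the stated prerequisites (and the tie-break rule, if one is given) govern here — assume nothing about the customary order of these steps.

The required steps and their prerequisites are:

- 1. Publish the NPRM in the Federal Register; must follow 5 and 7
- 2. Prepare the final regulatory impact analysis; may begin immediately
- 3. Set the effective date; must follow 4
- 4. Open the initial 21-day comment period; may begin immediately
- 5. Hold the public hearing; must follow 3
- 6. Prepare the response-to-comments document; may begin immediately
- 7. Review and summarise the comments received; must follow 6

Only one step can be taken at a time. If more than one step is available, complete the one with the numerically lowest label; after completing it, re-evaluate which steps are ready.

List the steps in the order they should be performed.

2 → 4 → 3 → 5 → 6 → 7 → 1

2, 4 and 6 have no prerequisites; 2 has the earlier label, so 2 is first.
4 and 6 are both available; 4 has the earlier label → 4.
3 and 6 are both available; 3 has the earlier label → 3.
5 and 6 are both available; 5 has the earlier label → 5.
Next only 6 has its prerequisites met → 6.
7 needed 6, now all done → 7.
1 needed 5 and 7, now all done → 1.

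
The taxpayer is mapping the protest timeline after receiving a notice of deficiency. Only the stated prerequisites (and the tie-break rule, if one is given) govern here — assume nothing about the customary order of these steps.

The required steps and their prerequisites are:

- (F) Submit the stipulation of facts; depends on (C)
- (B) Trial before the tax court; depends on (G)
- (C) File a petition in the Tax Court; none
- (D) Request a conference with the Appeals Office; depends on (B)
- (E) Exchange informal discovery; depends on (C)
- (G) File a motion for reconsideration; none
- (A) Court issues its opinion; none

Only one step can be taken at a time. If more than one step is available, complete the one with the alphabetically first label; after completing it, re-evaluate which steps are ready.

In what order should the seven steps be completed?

(A), (C), (E), (F), (G), (B), (D)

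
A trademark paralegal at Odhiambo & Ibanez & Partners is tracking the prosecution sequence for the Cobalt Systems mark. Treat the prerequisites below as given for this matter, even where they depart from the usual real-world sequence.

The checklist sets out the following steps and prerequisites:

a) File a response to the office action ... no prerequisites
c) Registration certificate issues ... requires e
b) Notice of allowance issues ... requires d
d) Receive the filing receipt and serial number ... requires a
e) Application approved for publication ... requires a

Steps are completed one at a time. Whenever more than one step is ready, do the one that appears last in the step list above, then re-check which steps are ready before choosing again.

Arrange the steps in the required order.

a e d b c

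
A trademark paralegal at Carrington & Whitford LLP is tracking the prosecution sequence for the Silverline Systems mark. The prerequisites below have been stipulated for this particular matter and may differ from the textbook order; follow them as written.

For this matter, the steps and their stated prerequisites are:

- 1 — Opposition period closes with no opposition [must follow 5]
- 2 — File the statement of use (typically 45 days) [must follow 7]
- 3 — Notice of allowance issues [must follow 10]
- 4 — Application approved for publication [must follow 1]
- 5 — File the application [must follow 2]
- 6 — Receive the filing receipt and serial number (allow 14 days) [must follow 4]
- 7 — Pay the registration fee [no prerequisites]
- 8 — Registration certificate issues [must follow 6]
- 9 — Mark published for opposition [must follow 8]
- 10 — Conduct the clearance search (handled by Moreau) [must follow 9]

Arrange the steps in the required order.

7 has no prerequisites → 7 first.
Next only 2 has its prerequisites met → 2.
Next only 5 has its prerequisites met → 5.
That leaves 1 as the only ready step → 1.
4 is the only step now ready → 4.
6 needed 4, now all done → 6.
That leaves 8 as the only ready step → 8.
That leaves 9 as the only ready step → 9.
10 is the only step now ready → 10.
3 needed 10, now all done → 3.

7 → 2 → 5 → 1 → 4 → 6 → 8 → 9 → 10 → 3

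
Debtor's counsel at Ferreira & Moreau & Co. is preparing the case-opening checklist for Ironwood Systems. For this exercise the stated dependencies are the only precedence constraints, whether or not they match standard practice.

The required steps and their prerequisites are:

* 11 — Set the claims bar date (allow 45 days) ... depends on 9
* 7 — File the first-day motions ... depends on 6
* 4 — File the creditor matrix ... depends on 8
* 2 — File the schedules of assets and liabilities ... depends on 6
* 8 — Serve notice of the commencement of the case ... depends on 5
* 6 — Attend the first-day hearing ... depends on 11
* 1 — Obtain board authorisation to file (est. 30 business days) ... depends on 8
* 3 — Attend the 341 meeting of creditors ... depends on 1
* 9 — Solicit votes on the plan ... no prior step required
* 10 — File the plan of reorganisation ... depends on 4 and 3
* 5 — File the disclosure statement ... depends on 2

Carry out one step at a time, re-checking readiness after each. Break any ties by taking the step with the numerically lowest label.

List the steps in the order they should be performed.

9 is the only step with nothing outstanding, so it goes first.
Next only 11 has its prerequisites met → 11.
Next only 6 has its prerequisites met → 6.
Now 2 and 7 have their prerequisites met. 2 has the earlier label, so 2 next.
Now 5 and 7 have their prerequisites met. 5 has the earlier label, so 5 next.
8 now also ready, so the ready set is {7, 8}; 7 has the earlier label → 7.
Next only 8 has its prerequisites met → 8.
Ready: 1 and 4. 1 has the earlier label → 1.
3 now also ready, so the ready set is {3, 4}; 3 has the earlier label → 3.
Next only 4 has its prerequisites met → 4.
Next only 10 has its prerequisites met → 10.

9, 11, 6, 2, 5, 7, 8, 1, 3, 4, 10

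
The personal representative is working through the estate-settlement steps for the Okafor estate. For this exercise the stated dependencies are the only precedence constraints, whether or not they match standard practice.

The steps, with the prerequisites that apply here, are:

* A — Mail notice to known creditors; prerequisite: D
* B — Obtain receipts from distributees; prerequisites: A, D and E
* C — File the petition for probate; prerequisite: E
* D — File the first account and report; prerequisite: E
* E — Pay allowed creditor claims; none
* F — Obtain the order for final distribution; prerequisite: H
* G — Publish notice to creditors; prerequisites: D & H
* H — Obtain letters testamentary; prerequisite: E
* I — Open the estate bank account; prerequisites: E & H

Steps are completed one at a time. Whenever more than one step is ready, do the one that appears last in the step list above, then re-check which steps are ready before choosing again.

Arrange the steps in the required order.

E H I F D G C A B

Only E has no prerequisites, so it is first.
H, D and C are all available; H is listed later → H.
Now I, F, D and C have their prerequisites met. I is listed later, so I next.
Now F, D and C have their prerequisites met. F is listed later, so F next.
D and C are both available; D is listed later → D.
Now G, C and A have their prerequisites met. G is listed later, so G next.
Ready: C and A. C is listed later → C.
A needed D, now all done → A.
That leaves B as the only ready step → B.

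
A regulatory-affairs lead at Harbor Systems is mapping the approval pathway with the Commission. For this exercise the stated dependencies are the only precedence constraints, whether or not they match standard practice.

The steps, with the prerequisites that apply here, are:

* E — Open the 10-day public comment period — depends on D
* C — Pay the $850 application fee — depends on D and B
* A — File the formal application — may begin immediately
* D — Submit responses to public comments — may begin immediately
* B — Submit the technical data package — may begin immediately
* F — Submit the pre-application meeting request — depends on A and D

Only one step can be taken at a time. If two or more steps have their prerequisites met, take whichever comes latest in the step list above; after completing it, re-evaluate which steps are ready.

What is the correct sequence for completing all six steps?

B → D → A → F → C → E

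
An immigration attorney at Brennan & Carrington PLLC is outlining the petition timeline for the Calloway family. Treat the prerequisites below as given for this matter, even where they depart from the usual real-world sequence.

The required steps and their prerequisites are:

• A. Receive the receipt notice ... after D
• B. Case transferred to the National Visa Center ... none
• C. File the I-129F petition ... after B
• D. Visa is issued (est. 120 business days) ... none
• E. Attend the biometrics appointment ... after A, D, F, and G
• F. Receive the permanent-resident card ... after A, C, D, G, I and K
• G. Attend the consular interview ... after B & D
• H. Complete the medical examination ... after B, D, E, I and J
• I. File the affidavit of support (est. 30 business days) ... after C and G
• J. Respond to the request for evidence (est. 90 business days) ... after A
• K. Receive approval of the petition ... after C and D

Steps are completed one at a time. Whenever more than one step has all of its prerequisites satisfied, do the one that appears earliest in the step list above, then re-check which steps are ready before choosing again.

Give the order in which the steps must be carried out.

B → C → D → A → G → I → J → K → F → E → H

Nothing is required for B and D. B is listed earlier → B first.
Ready: C and D. C is listed earlier → C.
D is the only step now ready → D.
Now A, G and K have their prerequisites met. A is listed earlier, so A next.
J now also ready, so the ready set is {G, J, K}; G is listed earlier → G.
I now also ready, so the ready set is {I, J, K}; I is listed earlier → I.
Now J and K have their prerequisites met. J is listed earlier, so J next.
Next only K has its prerequisites met → K.
F needed A, C, D, G, I and K, now all done → F.
That leaves E as the only ready step → E.
Next only H has its prerequisites met → H.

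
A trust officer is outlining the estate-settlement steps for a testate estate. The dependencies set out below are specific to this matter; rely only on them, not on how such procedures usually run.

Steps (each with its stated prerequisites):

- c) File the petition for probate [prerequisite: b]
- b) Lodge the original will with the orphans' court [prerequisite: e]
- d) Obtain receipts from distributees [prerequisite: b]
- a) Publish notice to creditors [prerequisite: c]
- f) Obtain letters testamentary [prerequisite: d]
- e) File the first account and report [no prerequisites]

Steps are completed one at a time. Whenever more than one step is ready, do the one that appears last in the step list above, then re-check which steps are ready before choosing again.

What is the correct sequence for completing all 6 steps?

e b d f c a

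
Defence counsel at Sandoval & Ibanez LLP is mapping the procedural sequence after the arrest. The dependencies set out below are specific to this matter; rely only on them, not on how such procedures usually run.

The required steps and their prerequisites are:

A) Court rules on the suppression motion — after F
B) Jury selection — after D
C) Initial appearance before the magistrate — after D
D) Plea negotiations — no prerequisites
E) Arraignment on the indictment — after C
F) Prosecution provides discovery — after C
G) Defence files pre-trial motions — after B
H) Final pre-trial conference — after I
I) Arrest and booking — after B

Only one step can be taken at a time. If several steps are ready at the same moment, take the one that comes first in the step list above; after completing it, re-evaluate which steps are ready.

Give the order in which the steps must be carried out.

D is the only step with nothing outstanding, so it goes first.
Ready: B and C. B is listed earlier → B.
C, G and I are all available; C is listed earlier → C.
E and F now also ready, so the ready set is {E, F, G, I}; E is listed earlier → E.
Ready: F, G and I. F is listed earlier → F.
Ready: A, G and I. A is listed earlier → A.
Now G and I have their prerequisites met. G is listed earlier, so G next.
I needed B, now all done → I.
Next only H has its prerequisites met → H.

D, B, C, E, F, A, G, I, H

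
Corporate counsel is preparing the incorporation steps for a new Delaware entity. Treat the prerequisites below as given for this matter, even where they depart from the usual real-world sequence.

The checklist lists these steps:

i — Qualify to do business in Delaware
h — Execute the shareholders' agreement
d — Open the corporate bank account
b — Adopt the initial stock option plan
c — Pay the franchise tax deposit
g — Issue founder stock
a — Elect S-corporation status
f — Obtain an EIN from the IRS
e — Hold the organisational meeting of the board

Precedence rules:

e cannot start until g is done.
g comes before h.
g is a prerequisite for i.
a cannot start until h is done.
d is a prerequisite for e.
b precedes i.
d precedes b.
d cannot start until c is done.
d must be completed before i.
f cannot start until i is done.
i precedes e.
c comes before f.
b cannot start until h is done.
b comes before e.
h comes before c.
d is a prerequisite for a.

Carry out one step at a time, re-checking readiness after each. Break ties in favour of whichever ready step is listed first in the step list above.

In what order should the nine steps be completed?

g has no prerequisites → g first.
h needed g, now all done → h.
c is the only step now ready → c.
d needed c, now all done → d.
b and a are both available; b is listed earlier → b.
Now i and a have their prerequisites met. i is listed earlier, so i next.
f and e now also ready, so the ready set is {a, f, e}; a is listed earlier → a.
Ready: f and e. f is listed earlier → f.
That leaves e as the only ready step → e.

g, h, c, d, b, i, a, f, e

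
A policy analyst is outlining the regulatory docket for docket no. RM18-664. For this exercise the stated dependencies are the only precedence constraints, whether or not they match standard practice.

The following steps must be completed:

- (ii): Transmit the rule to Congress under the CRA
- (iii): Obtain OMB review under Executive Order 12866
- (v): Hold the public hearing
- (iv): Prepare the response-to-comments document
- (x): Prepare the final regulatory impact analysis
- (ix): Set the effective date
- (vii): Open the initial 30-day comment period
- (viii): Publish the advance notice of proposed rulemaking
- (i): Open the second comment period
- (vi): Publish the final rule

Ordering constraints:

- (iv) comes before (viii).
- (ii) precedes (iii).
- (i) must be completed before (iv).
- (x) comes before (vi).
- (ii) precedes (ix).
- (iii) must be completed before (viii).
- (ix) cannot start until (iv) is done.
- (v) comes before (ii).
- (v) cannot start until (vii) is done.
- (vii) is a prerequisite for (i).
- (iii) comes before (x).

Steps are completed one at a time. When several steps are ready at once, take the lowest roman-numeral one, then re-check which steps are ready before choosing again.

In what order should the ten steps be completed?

(vii) (i) (iv) (v) (ii) (iii) (viii) (ix) (x) (vi)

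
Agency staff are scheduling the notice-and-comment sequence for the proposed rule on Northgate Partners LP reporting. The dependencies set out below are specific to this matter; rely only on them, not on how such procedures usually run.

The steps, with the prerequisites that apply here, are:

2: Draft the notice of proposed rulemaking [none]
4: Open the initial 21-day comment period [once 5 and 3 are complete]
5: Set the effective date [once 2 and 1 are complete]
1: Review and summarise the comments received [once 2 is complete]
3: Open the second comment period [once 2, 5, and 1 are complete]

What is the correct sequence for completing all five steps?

2, 1, 5, 3, 4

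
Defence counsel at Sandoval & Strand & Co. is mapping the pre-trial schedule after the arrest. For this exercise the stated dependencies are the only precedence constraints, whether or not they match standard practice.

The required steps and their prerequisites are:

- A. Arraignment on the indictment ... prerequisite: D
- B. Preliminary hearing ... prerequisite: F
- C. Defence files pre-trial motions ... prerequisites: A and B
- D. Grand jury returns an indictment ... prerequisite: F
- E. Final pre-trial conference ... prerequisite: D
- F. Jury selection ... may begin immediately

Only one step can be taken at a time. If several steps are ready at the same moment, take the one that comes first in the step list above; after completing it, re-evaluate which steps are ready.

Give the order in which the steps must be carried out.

Only F has no prerequisites, so it is first.
Now B and D have their prerequisites met. B is listed earlier, so B next.
D needed F, now all done → D.
Ready: A and E. A is listed earlier → A.
C now also ready, so the ready set is {C, E}; C is listed earlier → C.
E is the only step now ready → E.

F, B, D, A, C, E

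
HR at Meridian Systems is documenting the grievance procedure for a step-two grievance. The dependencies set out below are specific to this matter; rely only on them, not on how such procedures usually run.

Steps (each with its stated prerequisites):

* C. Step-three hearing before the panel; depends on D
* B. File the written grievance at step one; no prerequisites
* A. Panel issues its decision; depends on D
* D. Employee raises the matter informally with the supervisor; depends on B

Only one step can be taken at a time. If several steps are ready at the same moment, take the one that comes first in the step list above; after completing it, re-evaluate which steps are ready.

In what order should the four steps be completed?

B, D, C, A

B has no prerequisites → B first.
Next only D has its prerequisites met → D.
Now C and A have their prerequisites met. C is listed earlier, so C next.
Next only A has its prerequisites met → A.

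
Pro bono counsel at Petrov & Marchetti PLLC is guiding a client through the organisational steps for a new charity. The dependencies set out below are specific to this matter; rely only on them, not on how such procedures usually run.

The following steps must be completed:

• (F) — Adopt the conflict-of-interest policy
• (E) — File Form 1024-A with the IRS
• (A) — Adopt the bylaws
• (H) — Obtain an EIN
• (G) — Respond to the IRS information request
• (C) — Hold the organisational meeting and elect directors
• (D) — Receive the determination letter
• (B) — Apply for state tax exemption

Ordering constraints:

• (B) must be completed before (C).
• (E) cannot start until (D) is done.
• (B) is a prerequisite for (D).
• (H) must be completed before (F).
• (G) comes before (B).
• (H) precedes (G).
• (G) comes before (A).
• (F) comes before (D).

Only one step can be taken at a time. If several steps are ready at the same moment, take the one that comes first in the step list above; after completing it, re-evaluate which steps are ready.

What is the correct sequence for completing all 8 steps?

(H) → (F) → (G) → (A) → (B) → (C) → (D) → (E)

(H) is the only step with nothing outstanding, so it goes first.
Ready: (F) and (G). (F) is listed earlier → (F).
Next only (G) has its prerequisites met → (G).
Ready: (A) and (B). (A) is listed earlier → (A).
(B) needed (G), now all done → (B).
Ready: (C) and (D). (C) is listed earlier → (C).
Next only (D) has its prerequisites met → (D).
(E) needed (D), now all done → (E).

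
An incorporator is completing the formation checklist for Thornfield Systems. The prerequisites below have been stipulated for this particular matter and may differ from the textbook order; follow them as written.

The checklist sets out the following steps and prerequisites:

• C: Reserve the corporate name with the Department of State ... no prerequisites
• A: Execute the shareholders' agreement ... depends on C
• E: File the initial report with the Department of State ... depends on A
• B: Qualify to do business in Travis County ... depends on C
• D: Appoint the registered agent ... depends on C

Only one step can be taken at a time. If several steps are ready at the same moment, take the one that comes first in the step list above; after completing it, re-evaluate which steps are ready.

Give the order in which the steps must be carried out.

C, A, E, B, D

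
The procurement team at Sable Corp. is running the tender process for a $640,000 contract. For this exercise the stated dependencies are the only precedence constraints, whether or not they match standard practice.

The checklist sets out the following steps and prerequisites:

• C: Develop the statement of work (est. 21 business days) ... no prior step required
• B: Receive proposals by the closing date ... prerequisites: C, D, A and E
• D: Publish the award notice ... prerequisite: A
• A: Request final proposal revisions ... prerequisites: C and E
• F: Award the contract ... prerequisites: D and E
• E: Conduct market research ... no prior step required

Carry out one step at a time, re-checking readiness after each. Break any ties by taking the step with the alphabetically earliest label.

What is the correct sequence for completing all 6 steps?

C → E → A → D → B → F

Nothing is required for C and E. C has the earlier label → C first.
Next only E has its prerequisites met → E.
A is the only step now ready → A.
D needed A, now all done → D.
Ready: B and F. B has the earlier label → B.
That leaves F as the only ready step → F.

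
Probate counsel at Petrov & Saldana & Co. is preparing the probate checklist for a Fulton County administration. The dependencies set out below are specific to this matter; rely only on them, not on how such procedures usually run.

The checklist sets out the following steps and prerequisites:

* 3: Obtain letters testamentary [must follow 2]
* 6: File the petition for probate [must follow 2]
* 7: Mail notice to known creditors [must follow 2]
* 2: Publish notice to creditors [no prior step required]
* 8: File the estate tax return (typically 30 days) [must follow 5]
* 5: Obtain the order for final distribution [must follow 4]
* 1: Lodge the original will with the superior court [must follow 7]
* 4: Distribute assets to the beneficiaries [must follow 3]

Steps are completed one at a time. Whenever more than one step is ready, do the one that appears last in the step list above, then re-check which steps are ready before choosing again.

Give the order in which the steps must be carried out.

2 → 7 → 1 → 6 → 3 → 4 → 5 → 8

2 is the only step with nothing outstanding, so it goes first.
Ready: 7, 6 and 3. 7 is listed later → 7.
1 now also ready, so the ready set is {1, 6, 3}; 1 is listed later → 1.
Now 6 and 3 have their prerequisites met. 6 is listed later, so 6 next.
Next only 3 has its prerequisites met → 3.
4 needed 3, now all done → 4.
Next only 5 has its prerequisites met → 5.
8 is the only step now ready → 8.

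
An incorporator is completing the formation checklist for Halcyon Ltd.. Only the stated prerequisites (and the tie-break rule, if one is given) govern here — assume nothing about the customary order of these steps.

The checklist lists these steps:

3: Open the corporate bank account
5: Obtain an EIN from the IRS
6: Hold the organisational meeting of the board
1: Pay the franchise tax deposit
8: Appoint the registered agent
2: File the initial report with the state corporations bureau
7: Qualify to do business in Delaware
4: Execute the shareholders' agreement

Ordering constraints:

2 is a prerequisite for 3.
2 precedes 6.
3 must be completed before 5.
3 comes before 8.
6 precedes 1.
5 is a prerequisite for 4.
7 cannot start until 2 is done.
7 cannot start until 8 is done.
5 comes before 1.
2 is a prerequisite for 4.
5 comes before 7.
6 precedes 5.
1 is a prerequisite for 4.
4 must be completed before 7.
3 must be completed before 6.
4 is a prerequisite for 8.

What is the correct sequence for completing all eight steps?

2 3 6 5 1 4 8 7

Only 2 has no prerequisites, so it is first.
3 is the only step now ready → 3.
6 needed 3 and 2, now all done → 6.
5 needed 3 and 6, now all done → 5.
Next only 1 has its prerequisites met → 1.
Next only 4 has its prerequisites met → 4.
8 is the only step now ready → 8.
That leaves 7 as the only ready step → 7.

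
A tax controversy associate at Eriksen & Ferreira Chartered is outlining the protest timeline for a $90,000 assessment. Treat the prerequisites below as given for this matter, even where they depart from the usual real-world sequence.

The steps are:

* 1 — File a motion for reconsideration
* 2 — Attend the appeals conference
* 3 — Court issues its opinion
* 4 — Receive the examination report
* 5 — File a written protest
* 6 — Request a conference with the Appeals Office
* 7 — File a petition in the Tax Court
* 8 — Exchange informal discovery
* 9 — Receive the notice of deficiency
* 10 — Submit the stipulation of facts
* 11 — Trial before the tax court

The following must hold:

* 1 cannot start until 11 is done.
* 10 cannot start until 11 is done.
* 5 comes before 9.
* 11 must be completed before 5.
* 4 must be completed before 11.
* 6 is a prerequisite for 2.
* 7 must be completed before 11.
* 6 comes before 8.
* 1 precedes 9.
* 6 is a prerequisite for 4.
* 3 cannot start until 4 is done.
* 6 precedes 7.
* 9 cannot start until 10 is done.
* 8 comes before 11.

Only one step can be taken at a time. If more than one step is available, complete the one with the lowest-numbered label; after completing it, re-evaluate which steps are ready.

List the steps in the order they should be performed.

6, 2, 4, 3, 7, 8, 11, 1, 5, 10, 9

6 is the only step with nothing outstanding, so it goes first.
2, 4, 7 and 8 are all available; 2 has the earlier label → 2.
4, 7 and 8 are all available; 4 has the earlier label → 4.
Now 3, 7 and 8 have their prerequisites met. 3 has the earlier label, so 3 next.
7 and 8 are both available; 7 has the earlier label → 7.
8 needed 6, now all done → 8.
That leaves 11 as the only ready step → 11.
Ready: 1, 5 and 10. 1 has the earlier label → 1.
5 and 10 are both available; 5 has the earlier label → 5.
Next only 10 has its prerequisites met → 10.
9 needed 1, 5 and 10, now all done → 9.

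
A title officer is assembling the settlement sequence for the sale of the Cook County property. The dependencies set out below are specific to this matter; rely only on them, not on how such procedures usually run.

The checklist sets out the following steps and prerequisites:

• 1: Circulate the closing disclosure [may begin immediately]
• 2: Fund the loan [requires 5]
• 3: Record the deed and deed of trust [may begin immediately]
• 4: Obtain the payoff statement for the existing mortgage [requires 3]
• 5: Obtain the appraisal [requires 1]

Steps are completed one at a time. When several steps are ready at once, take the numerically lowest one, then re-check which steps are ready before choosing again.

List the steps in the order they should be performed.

1 and 3 have no prerequisites; 1 has the earlier label, so 1 is first.
5 now also ready, so the ready set is {3, 5}; 3 has the earlier label → 3.
Now 4 and 5 have their prerequisites met. 4 has the earlier label, so 4 next.
Next only 5 has its prerequisites met → 5.
Next only 2 has its prerequisites met → 2.

1, 3, 4, 5, 2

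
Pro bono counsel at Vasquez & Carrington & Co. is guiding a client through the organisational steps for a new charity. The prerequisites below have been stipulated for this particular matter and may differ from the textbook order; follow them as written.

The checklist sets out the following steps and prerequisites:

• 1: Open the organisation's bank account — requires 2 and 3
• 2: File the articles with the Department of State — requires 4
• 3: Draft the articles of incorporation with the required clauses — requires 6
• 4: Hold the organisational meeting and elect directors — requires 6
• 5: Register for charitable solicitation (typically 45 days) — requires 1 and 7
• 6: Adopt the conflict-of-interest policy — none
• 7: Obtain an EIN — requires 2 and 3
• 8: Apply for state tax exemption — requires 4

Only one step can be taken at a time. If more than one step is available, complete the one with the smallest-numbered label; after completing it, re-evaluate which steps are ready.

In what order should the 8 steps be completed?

6 3 4 2 1 7 5 8

Only 6 has no prerequisites, so it is first.
3 and 4 are both available; 3 has the earlier label → 3.
Next only 4 has its prerequisites met → 4.
2 and 8 are both available; 2 has the earlier label → 2.
1 and 7 now also ready, so the ready set is {1, 7, 8}; 1 has the earlier label → 1.
Ready: 7 and 8. 7 has the earlier label → 7.
5 now also ready, so the ready set is {5, 8}; 5 has the earlier label → 5.
8 is the only step now ready → 8.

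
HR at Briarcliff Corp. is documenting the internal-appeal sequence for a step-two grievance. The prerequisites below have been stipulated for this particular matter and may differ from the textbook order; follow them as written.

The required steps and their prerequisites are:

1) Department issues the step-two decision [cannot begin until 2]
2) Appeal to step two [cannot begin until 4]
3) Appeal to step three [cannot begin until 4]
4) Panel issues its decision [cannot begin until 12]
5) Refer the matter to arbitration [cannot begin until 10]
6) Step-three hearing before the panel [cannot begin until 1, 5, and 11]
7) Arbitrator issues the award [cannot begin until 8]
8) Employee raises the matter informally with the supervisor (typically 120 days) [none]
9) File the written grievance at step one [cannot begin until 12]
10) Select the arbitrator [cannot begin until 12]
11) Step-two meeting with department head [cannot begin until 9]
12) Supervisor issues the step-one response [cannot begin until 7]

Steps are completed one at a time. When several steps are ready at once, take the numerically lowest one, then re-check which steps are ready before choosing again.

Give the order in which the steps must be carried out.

8, 7, 12, 4, 2, 1, 3, 9, 10, 5, 11, 6

8 has no prerequisites → 8 first.
7 needed 8, now all done → 7.
12 needed 7, now all done → 12.
Ready: 4, 9 and 10. 4 has the earlier label → 4.
Ready: 2, 3, 9 and 10. 2 has the earlier label → 2.
1 now also ready, so the ready set is {1, 3, 9, 10}; 1 has the earlier label → 1.
Ready: 3, 9 and 10. 3 has the earlier label → 3.
Now 9 and 10 have their prerequisites met. 9 has the earlier label, so 9 next.
11 now also ready, so the ready set is {10, 11}; 10 has the earlier label → 10.
5 now also ready, so the ready set is {5, 11}; 5 has the earlier label → 5.
That leaves 11 as the only ready step → 11.
6 needed 1, 5 and 11, now all done → 6.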